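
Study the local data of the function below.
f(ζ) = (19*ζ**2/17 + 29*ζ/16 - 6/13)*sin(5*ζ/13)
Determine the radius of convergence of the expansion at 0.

The radius of convergence is infinite.

The factor sin(5*ζ/13) is entire and contributes no finite singular point.
The polynomial part has no poles.
No finite singular points: the Taylor series at 0 converges everywhere.


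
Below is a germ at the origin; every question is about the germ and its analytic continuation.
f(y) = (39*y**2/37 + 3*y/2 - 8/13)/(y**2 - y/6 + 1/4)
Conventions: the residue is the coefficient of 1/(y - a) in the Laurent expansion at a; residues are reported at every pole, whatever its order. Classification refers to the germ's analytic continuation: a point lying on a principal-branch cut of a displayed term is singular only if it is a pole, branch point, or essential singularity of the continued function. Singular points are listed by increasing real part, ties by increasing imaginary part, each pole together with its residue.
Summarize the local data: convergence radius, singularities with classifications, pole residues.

Radius of convergence at 0: 1/2.
At (1/12) - ((1/12)*sqrt(35))*i: a pole of order 1; residue (31/37) - ((4267/33670)*sqrt(35))*i.
At (1/12) + ((1/12)*sqrt(35))*i: a pole of order 1; residue (31/37) + ((4267/33670)*sqrt(35))*i.

Denominator factor (y**2 - y/6 + 1/4): discriminant -35/36, complex-conjugate roots (1/12) + ((1/12)*sqrt(35))*i and (1/12) - ((1/12)*sqrt(35))*i; poles of order 1, moduli 1/2 and 1/2.
The radius of convergence is the smallest modulus among the singular points: 1/2.
The factor y**2 - y/6 + 1/4 splits as (y - a)(y - a') with a = (1/12) - ((1/12)*sqrt(35))*i, a' = (1/12) + ((1/12)*sqrt(35))*i. At the order-1 pole a set g(y) = (y - a)*f(y) = [39*y**2/37 + 3*y/2 - 8/13] / (y - a').
Simple pole: residue = g(a) at a = (1/12) - ((1/12)*sqrt(35))*i, which is (31/37) - ((4267/33670)*sqrt(35))*i.
The factor y**2 - y/6 + 1/4 splits as (y - a)(y - a') with a = (1/12) + ((1/12)*sqrt(35))*i, a' = (1/12) - ((1/12)*sqrt(35))*i. At the order-1 pole a set g(y) = (y - a)*f(y) = [39*y**2/37 + 3*y/2 - 8/13] / (y - a').
Simple pole: residue = g(a) at a = (1/12) + ((1/12)*sqrt(35))*i, which is (31/37) + ((4267/33670)*sqrt(35))*i.
List the singular points by increasing real part (a conjugate pair: the negative imaginary part first).


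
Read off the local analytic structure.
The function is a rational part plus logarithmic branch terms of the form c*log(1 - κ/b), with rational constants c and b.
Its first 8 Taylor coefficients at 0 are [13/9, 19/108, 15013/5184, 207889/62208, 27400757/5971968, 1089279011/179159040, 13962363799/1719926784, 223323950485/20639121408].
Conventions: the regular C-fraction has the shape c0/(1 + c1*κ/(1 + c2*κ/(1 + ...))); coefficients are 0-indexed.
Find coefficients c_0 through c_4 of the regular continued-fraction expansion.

Taylor coefficients (read off): a_0 = 13/9, a_1 = 19/108, a_2 = 15013/5184, a_3 = 207889/62208, a_4 = 27400757/5971968.
c0 = a_0 = 13/9. Peel one level at a time: if S = 1 + c*κ/S' with S'(0) = 1, then c is the κ-coefficient of S and S' = c*κ/(S - 1).
S_1 = c0/f = 1 + (-19/156)*κ + (-21525/10816)*κ^2 + ...; c1 = -19/156.
S_2 = c1*κ/(S_1 - 1) = 1 + (-64575/3952)*κ + (23287845/92416)*κ^2 + ...; c2 = -64575/3952.
S_3 = c2*κ/(S_2 - 1) = 1 + (2883257/186960)*κ + (14572441/9682560)*κ^2 + ...; c3 = 2883257/186960.
S_4 = c3*κ/(S_3 - 1) = 1 + (-21298183/218240376)*κ + ...; c4 = -21298183/218240376.

The regular C-fraction coefficients are [13/9, -19/156, -64575/3952, 2883257/186960, -21298183/218240376].


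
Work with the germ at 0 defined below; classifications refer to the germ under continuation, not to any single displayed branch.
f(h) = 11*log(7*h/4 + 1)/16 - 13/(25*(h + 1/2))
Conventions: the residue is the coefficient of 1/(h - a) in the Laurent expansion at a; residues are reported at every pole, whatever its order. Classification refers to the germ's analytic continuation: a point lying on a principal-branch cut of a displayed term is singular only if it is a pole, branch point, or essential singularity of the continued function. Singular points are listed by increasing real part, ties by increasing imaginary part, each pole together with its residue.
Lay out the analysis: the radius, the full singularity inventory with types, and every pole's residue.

Radius of convergence at 0: 1/2.
At -4/7: a logarithmic branch point.
At -1/2: a pole of order 1; residue -13/25.

Denominator factor (h + 1/2): pole of order 1 at -1/2, modulus 1/2.
Branch term (11/16)*log(1 - h/(-4/7)): its argument vanishes at h = -4/7, a logarithmic branch point, modulus 4/7.
The radius of convergence is the smallest modulus among the singular points: 1/2.
The branch term is analytic at -1/2 and contributes nothing to the residue; only the rational part matters.
At the order-1 pole -1/2 set g(h) = (h - (-1/2))*(rational part) = -13/25.
Simple pole: residue = g(a) at a = -1/2, which is -13/25.
List the singular points by increasing real part (a conjugate pair: the negative imaginary part first).


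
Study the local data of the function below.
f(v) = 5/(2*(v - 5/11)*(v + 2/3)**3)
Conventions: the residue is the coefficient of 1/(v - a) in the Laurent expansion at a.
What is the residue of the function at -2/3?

The residue is -179685/101306.

At the order-3 pole -2/3 set g(v) = (v - (-2/3))^3*f(v) = 5/(2*(v - 5/11)).
Order-3 pole: residue = g''(a)/2; g''(-2/3) = -179685/50653, so the residue is -179685/101306.


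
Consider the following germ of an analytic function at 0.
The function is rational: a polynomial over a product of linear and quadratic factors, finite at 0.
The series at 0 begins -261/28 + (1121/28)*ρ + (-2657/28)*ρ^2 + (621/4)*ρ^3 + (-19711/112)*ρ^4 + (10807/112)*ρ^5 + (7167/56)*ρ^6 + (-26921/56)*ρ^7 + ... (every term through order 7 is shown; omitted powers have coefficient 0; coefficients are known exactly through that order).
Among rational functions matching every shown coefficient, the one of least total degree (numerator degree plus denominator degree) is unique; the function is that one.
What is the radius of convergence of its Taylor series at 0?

No rational of total degree below 5 reproduces all 8 coefficients; solving the [1/4] Pade equations on them gives f(ρ) = (11*ρ/9 - 29/7)/(ρ**2 + 4*ρ/3 + 2/3)**2, whose expansion matches every shown term.
Denominator factor (ρ**2 + 4*ρ/3 + 2/3)^2: discriminant -8/9, complex-conjugate roots (-2/3) + ((1/3)*sqrt(2))*i and (-2/3) - ((1/3)*sqrt(2))*i; poles of order 2, moduli (1/3)*sqrt(6) and (1/3)*sqrt(6).
The radius of convergence is the smallest modulus among the singular points: (1/3)*sqrt(6).

The radius of convergence is (1/3)*sqrt(6).


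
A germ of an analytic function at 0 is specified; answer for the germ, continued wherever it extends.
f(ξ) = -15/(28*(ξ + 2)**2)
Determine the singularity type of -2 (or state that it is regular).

The denominator factor ξ + 2 vanishes at -2 and appears to the power 2; the numerator there equals -15/28, nonzero, and no other factor vanishes.
Hence a pole whose order is the multiplicity, 2.

The point is a pole of order 2.


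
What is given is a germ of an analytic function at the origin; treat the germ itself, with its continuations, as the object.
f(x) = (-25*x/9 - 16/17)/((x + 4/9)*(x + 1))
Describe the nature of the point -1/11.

The point is a regular point.

Denominator factors: x + 4/9 = 35/99 at x = -1/11; x + 1 = 10/11 at x = -1/11 — none vanishes.
So the germ continues analytically to -1/11.


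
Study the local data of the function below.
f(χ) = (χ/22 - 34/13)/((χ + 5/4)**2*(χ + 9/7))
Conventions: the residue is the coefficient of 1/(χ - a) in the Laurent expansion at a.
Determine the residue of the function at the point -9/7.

The residue is -299768/143.

At the order-1 pole -9/7 set g(χ) = (χ - (-9/7))*f(χ) = (χ/22 - 34/13)/(χ + 5/4)**2.
Simple pole: residue = g(a) at a = -9/7, which is -299768/143.


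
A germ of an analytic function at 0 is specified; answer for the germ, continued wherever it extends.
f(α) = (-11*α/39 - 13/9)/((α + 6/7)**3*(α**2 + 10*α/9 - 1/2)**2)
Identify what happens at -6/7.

The denominator factor α + 6/7 vanishes at -6/7 and appears to the power 3; the numerator there equals -985/819, nonzero, and no other factor vanishes.
Hence a pole whose order is the multiplicity, 3.

The point is a pole of order 3.


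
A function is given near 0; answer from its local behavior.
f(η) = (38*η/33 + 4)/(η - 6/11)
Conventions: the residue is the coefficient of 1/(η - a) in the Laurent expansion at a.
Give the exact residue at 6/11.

At the order-1 pole 6/11 set g(η) = (η - (6/11))*f(η) = 38*η/33 + 4.
Simple pole: residue = g(a) at a = 6/11, which is 560/121.

The residue is 560/121.


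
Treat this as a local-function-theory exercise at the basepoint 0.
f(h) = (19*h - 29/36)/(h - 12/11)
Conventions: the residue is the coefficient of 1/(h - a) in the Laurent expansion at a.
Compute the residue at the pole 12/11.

At the order-1 pole 12/11 set g(h) = (h - (12/11))*f(h) = 19*h - 29/36.
Simple pole: residue = g(a) at a = 12/11, which is 7889/396.

The residue is 7889/396.


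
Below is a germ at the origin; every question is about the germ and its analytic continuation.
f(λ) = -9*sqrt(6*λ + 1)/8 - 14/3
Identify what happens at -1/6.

The point is an algebraic (square-root) branch point.

The term (-9/8)*sqrt(1 - λ/(-1/6)) has argument 1 - -1/6/(-1/6) = 0 at -1/6: a square-root (algebraic, two-sheeted) branch point; the remaining terms are analytic or single-valued there.


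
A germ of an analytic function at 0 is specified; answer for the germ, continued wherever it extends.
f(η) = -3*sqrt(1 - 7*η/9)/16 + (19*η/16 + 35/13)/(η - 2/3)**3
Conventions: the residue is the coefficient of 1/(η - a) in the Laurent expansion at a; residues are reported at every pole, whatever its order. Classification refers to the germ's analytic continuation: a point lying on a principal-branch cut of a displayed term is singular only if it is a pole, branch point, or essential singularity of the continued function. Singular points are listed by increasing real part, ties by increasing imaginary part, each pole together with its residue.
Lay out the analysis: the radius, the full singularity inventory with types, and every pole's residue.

Radius of convergence at 0: 2/3.
At 2/3: a pole of order 3; residue 0.
At 9/7: an algebraic (square-root) branch point.

Denominator factor (η - 2/3)^3: pole of order 3 at 2/3, modulus 2/3.
Branch term (-3/16)*sqrt(1 - η/(9/7)): its argument vanishes at η = 9/7, a square-root branch point, modulus 9/7.
The radius of convergence is the smallest modulus among the singular points: 2/3.
The branch term is analytic at 2/3 and contributes nothing to the residue; only the rational part matters.
At the order-3 pole 2/3 set g(η) = (η - (2/3))^3*(rational part) = 19*η/16 + 35/13.
Order-3 pole: residue = g''(a)/2; g''(2/3) = 0, so the residue is 0.
List the singular points by increasing real part (a conjugate pair: the negative imaginary part first).


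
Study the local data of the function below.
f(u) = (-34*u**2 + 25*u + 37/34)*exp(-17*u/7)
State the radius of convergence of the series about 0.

The radius of convergence is infinite.

The factor exp(-17*u/7) is entire and contributes no finite singular point.
The polynomial part has no poles.
No finite singular points: the Taylor series at 0 converges everywhere.


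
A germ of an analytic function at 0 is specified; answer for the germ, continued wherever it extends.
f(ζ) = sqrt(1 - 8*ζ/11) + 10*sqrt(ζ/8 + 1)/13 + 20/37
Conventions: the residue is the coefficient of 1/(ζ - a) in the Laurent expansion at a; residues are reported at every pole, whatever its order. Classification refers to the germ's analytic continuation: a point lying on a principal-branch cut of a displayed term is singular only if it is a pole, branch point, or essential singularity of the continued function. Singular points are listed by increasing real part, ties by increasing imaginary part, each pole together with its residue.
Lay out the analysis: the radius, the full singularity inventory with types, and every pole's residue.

Radius of convergence at 0: 11/8.
At -8: an algebraic (square-root) branch point.
At 11/8: an algebraic (square-root) branch point.

Branch term (10/13)*sqrt(1 - ζ/(-8)): its argument vanishes at ζ = -8, a square-root branch point, modulus 8.
Branch term (1)*sqrt(1 - ζ/(11/8)): its argument vanishes at ζ = 11/8, a square-root branch point, modulus 11/8.
The radius of convergence is the smallest modulus among the singular points: 11/8.
List the singular points by increasing real part (a conjugate pair: the negative imaginary part first).


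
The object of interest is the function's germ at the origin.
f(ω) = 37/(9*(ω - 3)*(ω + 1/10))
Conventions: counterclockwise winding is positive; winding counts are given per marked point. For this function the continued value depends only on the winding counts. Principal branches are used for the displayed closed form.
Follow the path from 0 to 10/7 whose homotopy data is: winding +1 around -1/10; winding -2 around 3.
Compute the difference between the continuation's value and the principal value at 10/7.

Continued minus principal equals 0.

The function is rational, hence single-valued: continuing it around any pole returns the same value, so the difference is 0.


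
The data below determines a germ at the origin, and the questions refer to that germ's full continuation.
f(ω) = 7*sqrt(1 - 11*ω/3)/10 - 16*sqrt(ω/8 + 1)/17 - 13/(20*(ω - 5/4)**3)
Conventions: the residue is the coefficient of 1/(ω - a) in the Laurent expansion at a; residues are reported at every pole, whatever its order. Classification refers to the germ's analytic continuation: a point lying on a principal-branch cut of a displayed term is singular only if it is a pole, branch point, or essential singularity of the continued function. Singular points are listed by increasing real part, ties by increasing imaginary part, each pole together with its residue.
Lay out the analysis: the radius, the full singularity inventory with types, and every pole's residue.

Denominator factor (ω - 5/4)^3: pole of order 3 at 5/4, modulus 5/4.
Branch term (7/10)*sqrt(1 - ω/(3/11)): its argument vanishes at ω = 3/11, a square-root branch point, modulus 3/11.
Branch term (-16/17)*sqrt(1 - ω/(-8)): its argument vanishes at ω = -8, a square-root branch point, modulus 8.
The radius of convergence is the smallest modulus among the singular points: 3/11.
The branch terms are analytic at 5/4 and contribute nothing to the residue; only the rational part matters.
At the order-3 pole 5/4 set g(ω) = (ω - (5/4))^3*(rational part) = -13/20.
Order-3 pole: residue = g''(a)/2; g''(5/4) = 0, so the residue is 0.
List the singular points by increasing real part (a conjugate pair: the negative imaginary part first).

Radius of convergence at 0: 3/11.
At -8: an algebraic (square-root) branch point.
At 3/11: an algebraic (square-root) branch point.
At 5/4: a pole of order 3; residue 0.


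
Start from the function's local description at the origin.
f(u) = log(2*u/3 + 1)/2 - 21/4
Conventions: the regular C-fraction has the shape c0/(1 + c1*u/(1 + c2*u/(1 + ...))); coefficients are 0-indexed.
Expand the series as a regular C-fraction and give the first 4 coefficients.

The regular C-fraction coefficients are [-21/4, 4/63, 17/63, 7/51].

Taylor coefficients (expand at 0): a_0 = -21/4, a_1 = 1/3, a_2 = -1/9, a_3 = 4/81.
c0 = a_0 = -21/4. Peel one level at a time: if S = 1 + c*u/S' with S'(0) = 1, then c is the u-coefficient of S and S' = c*u/(S - 1).
S_1 = c0/f = 1 + (4/63)*u + (-68/3969)*u^2 + ...; c1 = 4/63.
S_2 = c1*u/(S_1 - 1) = 1 + (17/63)*u + (-1/27)*u^2 + ...; c2 = 17/63.
S_3 = c2*u/(S_2 - 1) = 1 + (7/51)*u + ...; c3 = 7/51.


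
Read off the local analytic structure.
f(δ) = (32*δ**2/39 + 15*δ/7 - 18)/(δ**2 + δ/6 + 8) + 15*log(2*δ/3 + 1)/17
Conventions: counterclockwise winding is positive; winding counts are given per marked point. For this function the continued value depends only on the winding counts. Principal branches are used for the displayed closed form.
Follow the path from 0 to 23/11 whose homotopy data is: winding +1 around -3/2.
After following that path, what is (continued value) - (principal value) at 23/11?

Continued minus principal equals (30/17)*pi*i.

The rational part is single-valued and drops out of the difference; each branch term changes only by its own monodromy.
(15/17)*log(1 - δ/(-3/2)): each positive loop around -3/2 adds 2*pi*i to the log, so winding +1 contributes (15/17)*(1)*2*pi*i = (30/17)*pi*i.
Summing the contributions at δ = 23/11 gives (30/17)*pi*i.


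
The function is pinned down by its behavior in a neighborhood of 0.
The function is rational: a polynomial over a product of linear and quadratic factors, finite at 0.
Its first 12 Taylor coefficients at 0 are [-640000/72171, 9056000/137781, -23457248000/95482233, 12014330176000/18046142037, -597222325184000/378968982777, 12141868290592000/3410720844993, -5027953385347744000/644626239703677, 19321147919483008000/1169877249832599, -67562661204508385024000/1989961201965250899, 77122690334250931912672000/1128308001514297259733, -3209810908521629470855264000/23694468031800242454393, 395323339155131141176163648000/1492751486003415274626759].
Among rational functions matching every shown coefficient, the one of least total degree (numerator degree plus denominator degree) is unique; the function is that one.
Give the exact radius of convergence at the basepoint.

No rational of total degree below 10 reproduces all 12 coefficients; solving the [1/9] Pade equations on them gives f(λ) = (9*λ/2 - 30/11)/((λ + 3/5)**3*(λ**2 + 2*λ/7 + 9/8)**3), whose expansion matches every shown term.
Denominator factor (λ + 3/5)^3: pole of order 3 at -3/5, modulus 3/5.
Denominator factor (λ**2 + 2*λ/7 + 9/8)^3: discriminant -433/98, complex-conjugate roots (-1/7) + ((1/28)*sqrt(866))*i and (-1/7) - ((1/28)*sqrt(866))*i; poles of order 3, moduli (3/4)*sqrt(2) and (3/4)*sqrt(2).
The radius of convergence is the smallest modulus among the singular points: 3/5.

The radius of convergence is 3/5.


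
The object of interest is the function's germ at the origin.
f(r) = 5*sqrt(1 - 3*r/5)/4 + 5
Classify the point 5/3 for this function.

The point is an algebraic (square-root) branch point.

The term (5/4)*sqrt(1 - r/(5/3)) has argument 1 - 5/3/(5/3) = 0 at 5/3: a square-root (algebraic, two-sheeted) branch point; the remaining terms are analytic or single-valued there.


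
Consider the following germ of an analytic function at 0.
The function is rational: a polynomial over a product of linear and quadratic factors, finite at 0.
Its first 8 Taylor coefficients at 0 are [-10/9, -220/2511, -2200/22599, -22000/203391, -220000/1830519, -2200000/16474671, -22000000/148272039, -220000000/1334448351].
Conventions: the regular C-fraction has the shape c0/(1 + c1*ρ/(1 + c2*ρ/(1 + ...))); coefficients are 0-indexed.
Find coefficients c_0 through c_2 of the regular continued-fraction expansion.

Taylor coefficients (read off): a_0 = -10/9, a_1 = -220/2511, a_2 = -2200/22599.
c0 = a_0 = -10/9. Peel one level at a time: if S = 1 + c*ρ/S' with S'(0) = 1, then c is the ρ-coefficient of S and S' = c*ρ/(S - 1).
S_1 = c0/f = 1 + (-22/279)*ρ + (-704/8649)*ρ^2 + ...; c1 = -22/279.
S_2 = c1*ρ/(S_1 - 1) = 1 + (-32/31)*ρ + ...; c2 = -32/31.

The regular C-fraction coefficients are [-10/9, -22/279, -32/31].


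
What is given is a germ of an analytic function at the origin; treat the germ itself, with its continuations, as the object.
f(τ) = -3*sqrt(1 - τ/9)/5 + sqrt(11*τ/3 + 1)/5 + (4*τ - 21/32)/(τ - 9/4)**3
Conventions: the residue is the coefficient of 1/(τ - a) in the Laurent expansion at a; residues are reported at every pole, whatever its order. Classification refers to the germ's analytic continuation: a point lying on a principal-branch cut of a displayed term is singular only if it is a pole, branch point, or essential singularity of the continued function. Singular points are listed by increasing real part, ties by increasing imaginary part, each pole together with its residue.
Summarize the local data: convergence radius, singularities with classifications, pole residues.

Denominator factor (τ - 9/4)^3: pole of order 3 at 9/4, modulus 9/4.
Branch term (1/5)*sqrt(1 - τ/(-3/11)): its argument vanishes at τ = -3/11, a square-root branch point, modulus 3/11.
Branch term (-3/5)*sqrt(1 - τ/(9)): its argument vanishes at τ = 9, a square-root branch point, modulus 9.
The radius of convergence is the smallest modulus among the singular points: 3/11.
The branch terms are analytic at 9/4 and contribute nothing to the residue; only the rational part matters.
At the order-3 pole 9/4 set g(τ) = (τ - (9/4))^3*(rational part) = 4*τ - 21/32.
Order-3 pole: residue = g''(a)/2; g''(9/4) = 0, so the residue is 0.
List the singular points by increasing real part (a conjugate pair: the negative imaginary part first).

Radius of convergence at 0: 3/11.
At -3/11: an algebraic (square-root) branch point.
At 9/4: a pole of order 3; residue 0.
At 9: an algebraic (square-root) branch point.


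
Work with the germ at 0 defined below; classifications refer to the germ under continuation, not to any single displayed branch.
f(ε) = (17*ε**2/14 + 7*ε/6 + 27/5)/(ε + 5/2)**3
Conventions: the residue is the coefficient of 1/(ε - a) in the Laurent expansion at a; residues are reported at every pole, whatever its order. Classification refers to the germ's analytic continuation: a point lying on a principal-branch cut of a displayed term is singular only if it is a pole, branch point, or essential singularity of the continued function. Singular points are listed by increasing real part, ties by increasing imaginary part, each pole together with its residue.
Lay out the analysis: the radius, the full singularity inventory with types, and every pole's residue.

Denominator factor (ε + 5/2)^3: pole of order 3 at -5/2, modulus 5/2.
The radius of convergence is the smallest modulus among the singular points: 5/2.
At the order-3 pole -5/2 set g(ε) = (ε - (-5/2))^3*f(ε) = 17*ε**2/14 + 7*ε/6 + 27/5.
Order-3 pole: residue = g''(a)/2; g''(-5/2) = 17/7, so the residue is 17/14.

Radius of convergence at 0: 5/2.
At -5/2: a pole of order 3; residue 17/14.


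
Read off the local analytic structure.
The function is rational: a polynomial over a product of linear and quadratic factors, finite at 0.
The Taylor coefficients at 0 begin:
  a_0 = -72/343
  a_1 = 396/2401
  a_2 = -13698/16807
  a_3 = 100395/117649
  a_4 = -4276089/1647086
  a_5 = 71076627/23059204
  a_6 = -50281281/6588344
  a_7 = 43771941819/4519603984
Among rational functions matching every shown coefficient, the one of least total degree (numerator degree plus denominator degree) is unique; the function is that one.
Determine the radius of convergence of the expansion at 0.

No rational of total degree below 5 reproduces all 8 coefficients; solving the [0/5] Pade equations on them gives f(j) = 3/(7*(j - 2/3)*(j**2 - 2*j - 7/4)**2), whose expansion matches every shown term.
Denominator factor (j - 2/3): pole of order 1 at 2/3, modulus 2/3.
Denominator factor (j**2 - 2*j - 7/4)^2: discriminant 11, real irrational roots 1 + (1/2)*sqrt(11) and 1 - (1/2)*sqrt(11); poles of order 2, moduli 1 + (1/2)*sqrt(11) and -1 + (1/2)*sqrt(11).
The radius of convergence is the smallest modulus among the singular points: -1 + (1/2)*sqrt(11).

The radius of convergence is -1 + (1/2)*sqrt(11).


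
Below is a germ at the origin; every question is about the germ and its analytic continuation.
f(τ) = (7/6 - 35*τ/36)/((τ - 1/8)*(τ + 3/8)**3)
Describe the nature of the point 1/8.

The point is a pole of order 1.

The denominator factor τ - 1/8 vanishes at 1/8 and appears to the power 1; the numerator there equals 301/288, nonzero, and no other factor vanishes.
Hence a pole whose order is the multiplicity, 1.


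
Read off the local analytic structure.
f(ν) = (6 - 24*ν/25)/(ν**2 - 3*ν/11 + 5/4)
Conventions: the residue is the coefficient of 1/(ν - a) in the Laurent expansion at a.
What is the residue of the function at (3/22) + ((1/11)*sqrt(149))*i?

The residue is (-12/25) - ((807/3725)*sqrt(149))*i.

The factor ν**2 - 3*ν/11 + 5/4 splits as (ν - a)(ν - a') with a = (3/22) + ((1/11)*sqrt(149))*i, a' = (3/22) - ((1/11)*sqrt(149))*i. At the order-1 pole a set g(ν) = (ν - a)*f(ν) = [6 - 24*ν/25] / (ν - a').
Simple pole: residue = g(a) at a = (3/22) + ((1/11)*sqrt(149))*i, which is (-12/25) - ((807/3725)*sqrt(149))*i.


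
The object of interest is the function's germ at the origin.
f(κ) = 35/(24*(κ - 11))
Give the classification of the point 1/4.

The point is a regular point.

Denominator factors: κ - 11 = -43/4 at κ = 1/4 — none vanishes.
So the germ continues analytically to 1/4.


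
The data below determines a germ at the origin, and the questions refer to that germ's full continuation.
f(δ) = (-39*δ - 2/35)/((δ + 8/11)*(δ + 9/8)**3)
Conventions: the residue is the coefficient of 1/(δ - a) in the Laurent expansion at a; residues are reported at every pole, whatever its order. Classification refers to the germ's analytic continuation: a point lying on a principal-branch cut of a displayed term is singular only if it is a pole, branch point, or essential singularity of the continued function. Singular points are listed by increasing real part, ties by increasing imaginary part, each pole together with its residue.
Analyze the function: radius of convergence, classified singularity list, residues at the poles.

Denominator factor (δ + 9/8)^3: pole of order 3 at -9/8, modulus 9/8.
Denominator factor (δ + 8/11): pole of order 1 at -8/11, modulus 8/11.
The radius of convergence is the smallest modulus among the singular points: 8/11.
At the order-3 pole -9/8 set g(δ) = (δ - (-9/8))^3*f(δ) = (-39*δ - 2/35)/(δ + 8/11).
Order-3 pole: residue = g''(a)/2; g''(-9/8) = -1350305792/1500625, so the residue is -675152896/1500625.
At the order-1 pole -8/11 set g(δ) = (δ - (-8/11))*f(δ) = (-39*δ - 2/35)/(δ + 9/8)**3.
Simple pole: residue = g(a) at a = -8/11, which is 675152896/1500625.
List the singular points by increasing real part (a conjugate pair: the negative imaginary part first).

Radius of convergence at 0: 8/11.
At -9/8: a pole of order 3; residue -675152896/1500625.
At -8/11: a pole of order 1; residue 675152896/1500625.


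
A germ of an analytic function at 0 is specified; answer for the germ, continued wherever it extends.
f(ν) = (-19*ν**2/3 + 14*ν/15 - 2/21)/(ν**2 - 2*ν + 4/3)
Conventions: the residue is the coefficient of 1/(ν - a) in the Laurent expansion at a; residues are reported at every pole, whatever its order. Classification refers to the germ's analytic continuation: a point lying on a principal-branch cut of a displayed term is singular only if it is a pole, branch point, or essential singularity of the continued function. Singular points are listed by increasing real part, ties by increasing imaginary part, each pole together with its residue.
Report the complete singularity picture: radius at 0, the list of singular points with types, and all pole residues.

Radius of convergence at 0: (2/3)*sqrt(3).
At (1) - ((1/3)*sqrt(3))*i: a pole of order 1; residue (-88/15) - ((533/315)*sqrt(3))*i.
At (1) + ((1/3)*sqrt(3))*i: a pole of order 1; residue (-88/15) + ((533/315)*sqrt(3))*i.

Denominator factor (ν**2 - 2*ν + 4/3): discriminant -4/3, complex-conjugate roots (1) + ((1/3)*sqrt(3))*i and (1) - ((1/3)*sqrt(3))*i; poles of order 1, moduli (2/3)*sqrt(3) and (2/3)*sqrt(3).
The radius of convergence is the smallest modulus among the singular points: (2/3)*sqrt(3).
The factor ν**2 - 2*ν + 4/3 splits as (ν - a)(ν - a') with a = (1) - ((1/3)*sqrt(3))*i, a' = (1) + ((1/3)*sqrt(3))*i. At the order-1 pole a set g(ν) = (ν - a)*f(ν) = [-19*ν**2/3 + 14*ν/15 - 2/21] / (ν - a').
Simple pole: residue = g(a) at a = (1) - ((1/3)*sqrt(3))*i, which is (-88/15) - ((533/315)*sqrt(3))*i.
The factor ν**2 - 2*ν + 4/3 splits as (ν - a)(ν - a') with a = (1) + ((1/3)*sqrt(3))*i, a' = (1) - ((1/3)*sqrt(3))*i. At the order-1 pole a set g(ν) = (ν - a)*f(ν) = [-19*ν**2/3 + 14*ν/15 - 2/21] / (ν - a').
Simple pole: residue = g(a) at a = (1) + ((1/3)*sqrt(3))*i, which is (-88/15) + ((533/315)*sqrt(3))*i.
List the singular points by increasing real part (a conjugate pair: the negative imaginary part first).


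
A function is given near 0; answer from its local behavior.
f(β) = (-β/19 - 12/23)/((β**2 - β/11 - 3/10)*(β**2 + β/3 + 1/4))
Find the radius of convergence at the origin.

The radius of convergence is 1/2.

Denominator factor (β**2 - β/11 - 3/10): discriminant 731/605, real irrational roots 1/22 + (1/110)*sqrt(3655) and 1/22 - (1/110)*sqrt(3655); poles of order 1, moduli 1/22 + (1/110)*sqrt(3655) and -1/22 + (1/110)*sqrt(3655).
Denominator factor (β**2 + β/3 + 1/4): discriminant -8/9, complex-conjugate roots (-1/6) + ((1/3)*sqrt(2))*i and (-1/6) - ((1/3)*sqrt(2))*i; poles of order 1, moduli 1/2 and 1/2.
The radius of convergence is the smallest modulus among the singular points: 1/2.


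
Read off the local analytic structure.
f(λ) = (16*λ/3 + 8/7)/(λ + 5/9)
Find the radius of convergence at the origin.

Denominator factor (λ + 5/9): pole of order 1 at -5/9, modulus 5/9.
The radius of convergence is the smallest modulus among the singular points: 5/9.

The radius of convergence is 5/9.


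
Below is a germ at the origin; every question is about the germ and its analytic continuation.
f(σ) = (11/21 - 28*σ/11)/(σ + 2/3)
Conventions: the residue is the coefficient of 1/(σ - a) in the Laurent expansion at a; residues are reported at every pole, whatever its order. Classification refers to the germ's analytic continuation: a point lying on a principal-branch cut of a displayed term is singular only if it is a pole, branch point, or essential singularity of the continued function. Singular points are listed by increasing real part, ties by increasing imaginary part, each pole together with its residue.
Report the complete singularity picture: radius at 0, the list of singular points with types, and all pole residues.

Radius of convergence at 0: 2/3.
At -2/3: a pole of order 1; residue 171/77.

Denominator factor (σ + 2/3): pole of order 1 at -2/3, modulus 2/3.
The radius of convergence is the smallest modulus among the singular points: 2/3.
At the order-1 pole -2/3 set g(σ) = (σ - (-2/3))*f(σ) = 11/21 - 28*σ/11.
Simple pole: residue = g(a) at a = -2/3, which is 171/77.


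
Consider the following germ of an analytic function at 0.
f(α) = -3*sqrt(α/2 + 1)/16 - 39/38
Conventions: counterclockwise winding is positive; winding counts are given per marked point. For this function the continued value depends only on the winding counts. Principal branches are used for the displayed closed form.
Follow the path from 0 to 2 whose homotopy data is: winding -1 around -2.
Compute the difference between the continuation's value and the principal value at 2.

The rational part is single-valued and drops out of the difference; each branch term changes only by its own monodromy.
(-3/16)*sqrt(1 - α/(-2)): winding -1 is odd, the square root flips sign, contributing -2*(-3/16)*sqrt(1 - (2)/(-2)) = -2*(-3/16)*sqrt(2) = (3/8)*sqrt(2).
Summing the contributions at α = 2 gives (3/8)*sqrt(2).

Continued minus principal equals (3/8)*sqrt(2).


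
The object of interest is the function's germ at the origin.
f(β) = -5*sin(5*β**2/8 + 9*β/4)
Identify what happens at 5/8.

The point is a regular point.

There is no denominator, hence no pole anywhere.
The factor -sin(5*β**2/8 + 9*β/4) is entire.
So the germ continues analytically to 5/8.


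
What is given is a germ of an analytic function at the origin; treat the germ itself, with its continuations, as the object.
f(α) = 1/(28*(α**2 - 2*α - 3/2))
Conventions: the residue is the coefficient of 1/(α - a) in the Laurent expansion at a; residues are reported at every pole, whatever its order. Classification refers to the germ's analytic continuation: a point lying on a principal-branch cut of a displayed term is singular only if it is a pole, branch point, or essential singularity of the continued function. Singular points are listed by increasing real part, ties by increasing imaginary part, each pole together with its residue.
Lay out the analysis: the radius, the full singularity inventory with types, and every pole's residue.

Radius of convergence at 0: -1 + (1/2)*sqrt(10).
At 1 - (1/2)*sqrt(10): a pole of order 1; residue -(1/280)*sqrt(10).
At 1 + (1/2)*sqrt(10): a pole of order 1; residue (1/280)*sqrt(10).

Denominator factor (α**2 - 2*α - 3/2): discriminant 10, real irrational roots 1 + (1/2)*sqrt(10) and 1 - (1/2)*sqrt(10); poles of order 1, moduli 1 + (1/2)*sqrt(10) and -1 + (1/2)*sqrt(10).
The radius of convergence is the smallest modulus among the singular points: -1 + (1/2)*sqrt(10).
The factor α**2 - 2*α - 3/2 splits as (α - a)(α - a') with a = 1 - (1/2)*sqrt(10), a' = 1 + (1/2)*sqrt(10). At the order-1 pole a set g(α) = (α - a)*f(α) = [1/28] / (α - a').
Simple pole: residue = g(a) at a = 1 - (1/2)*sqrt(10), which is -(1/280)*sqrt(10).
The factor α**2 - 2*α - 3/2 splits as (α - a)(α - a') with a = 1 + (1/2)*sqrt(10), a' = 1 - (1/2)*sqrt(10). At the order-1 pole a set g(α) = (α - a)*f(α) = [1/28] / (α - a').
Simple pole: residue = g(a) at a = 1 + (1/2)*sqrt(10), which is (1/280)*sqrt(10).
List the singular points by increasing real part (a conjugate pair: the negative imaginary part first).


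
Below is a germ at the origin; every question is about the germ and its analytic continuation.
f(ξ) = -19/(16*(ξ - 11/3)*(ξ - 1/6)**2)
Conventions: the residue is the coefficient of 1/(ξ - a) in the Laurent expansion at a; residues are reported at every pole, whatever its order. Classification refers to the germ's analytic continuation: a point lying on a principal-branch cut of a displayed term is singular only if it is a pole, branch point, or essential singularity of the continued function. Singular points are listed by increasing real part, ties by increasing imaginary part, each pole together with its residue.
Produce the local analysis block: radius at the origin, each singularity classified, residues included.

Denominator factor (ξ - 1/6)^2: pole of order 2 at 1/6, modulus 1/6.
Denominator factor (ξ - 11/3): pole of order 1 at 11/3, modulus 11/3.
The radius of convergence is the smallest modulus among the singular points: 1/6.
At the order-2 pole 1/6 set g(ξ) = (ξ - (1/6))^2*f(ξ) = -19/(16*(ξ - 11/3)).
Order-2 pole: residue = g'(a); g'(1/6) = 19/196, so the residue is 19/196.
At the order-1 pole 11/3 set g(ξ) = (ξ - (11/3))*f(ξ) = -19/(16*(ξ - 1/6)**2).
Simple pole: residue = g(a) at a = 11/3, which is -19/196.
List the singular points by increasing real part (a conjugate pair: the negative imaginary part first).

Radius of convergence at 0: 1/6.
At 1/6: a pole of order 2; residue 19/196.
At 11/3: a pole of order 1; residue -19/196.


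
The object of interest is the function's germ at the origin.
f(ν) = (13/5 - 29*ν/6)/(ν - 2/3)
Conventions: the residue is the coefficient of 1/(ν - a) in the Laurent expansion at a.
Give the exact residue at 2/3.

The residue is -28/45.

At the order-1 pole 2/3 set g(ν) = (ν - (2/3))*f(ν) = 13/5 - 29*ν/6.
Simple pole: residue = g(a) at a = 2/3, which is -28/45.


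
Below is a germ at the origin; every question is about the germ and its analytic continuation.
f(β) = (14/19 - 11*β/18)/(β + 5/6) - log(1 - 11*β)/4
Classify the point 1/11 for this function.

The point is a logarithmic branch point.

The term (-1/4)*log(1 - β/(1/11)) has argument 1 - 1/11/(1/11) = 0 at 1/11: a logarithmic (infinitely-sheeted) branch point; the remaining terms are analytic or single-valued there.


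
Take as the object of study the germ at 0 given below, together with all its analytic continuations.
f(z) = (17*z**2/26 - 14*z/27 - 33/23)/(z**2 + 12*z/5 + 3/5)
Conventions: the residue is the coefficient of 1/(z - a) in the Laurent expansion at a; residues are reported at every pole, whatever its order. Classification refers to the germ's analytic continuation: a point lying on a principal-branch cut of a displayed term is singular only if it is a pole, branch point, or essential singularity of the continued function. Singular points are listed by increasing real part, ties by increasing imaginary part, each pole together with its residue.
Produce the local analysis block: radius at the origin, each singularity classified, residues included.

Denominator factor (z**2 + 12*z/5 + 3/5): discriminant 84/25, real irrational roots -6/5 + (1/5)*sqrt(21) and -6/5 - (1/5)*sqrt(21); poles of order 1, moduli 6/5 - (1/5)*sqrt(21) and 6/5 + (1/5)*sqrt(21).
The radius of convergence is the smallest modulus among the singular points: 6/5 - (1/5)*sqrt(21).
The factor z**2 + 12*z/5 + 3/5 splits as (z - a)(z - a') with a = -6/5 - (1/5)*sqrt(21), a' = -6/5 + (1/5)*sqrt(21). At the order-1 pole a set g(z) = (z - a)*f(z) = [17*z**2/26 - 14*z/27 - 33/23] / (z - a').
Simple pole: residue = g(a) at a = -6/5 - (1/5)*sqrt(21), which is -1832/1755 - (91253/1130220)*sqrt(21).
The factor z**2 + 12*z/5 + 3/5 splits as (z - a)(z - a') with a = -6/5 + (1/5)*sqrt(21), a' = -6/5 - (1/5)*sqrt(21). At the order-1 pole a set g(z) = (z - a)*f(z) = [17*z**2/26 - 14*z/27 - 33/23] / (z - a').
Simple pole: residue = g(a) at a = -6/5 + (1/5)*sqrt(21), which is -1832/1755 + (91253/1130220)*sqrt(21).
List the singular points by increasing real part (a conjugate pair: the negative imaginary part first).

Radius of convergence at 0: 6/5 - (1/5)*sqrt(21).
At -6/5 - (1/5)*sqrt(21): a pole of order 1; residue -1832/1755 - (91253/1130220)*sqrt(21).
At -6/5 + (1/5)*sqrt(21): a pole of order 1; residue -1832/1755 + (91253/1130220)*sqrt(21).


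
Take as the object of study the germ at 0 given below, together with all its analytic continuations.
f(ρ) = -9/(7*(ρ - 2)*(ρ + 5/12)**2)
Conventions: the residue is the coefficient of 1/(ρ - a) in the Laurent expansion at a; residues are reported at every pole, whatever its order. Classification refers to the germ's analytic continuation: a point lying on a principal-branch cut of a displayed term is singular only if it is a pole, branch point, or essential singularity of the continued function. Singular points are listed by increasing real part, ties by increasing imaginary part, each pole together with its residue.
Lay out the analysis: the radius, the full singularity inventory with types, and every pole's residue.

Denominator factor (ρ - 2): pole of order 1 at 2, modulus 2.
Denominator factor (ρ + 5/12)^2: pole of order 2 at -5/12, modulus 5/12.
The radius of convergence is the smallest modulus among the singular points: 5/12.
At the order-2 pole -5/12 set g(ρ) = (ρ - (-5/12))^2*f(ρ) = -9/(7*(ρ - 2)).
Order-2 pole: residue = g'(a); g'(-5/12) = 1296/5887, so the residue is 1296/5887.
At the order-1 pole 2 set g(ρ) = (ρ - (2))*f(ρ) = -9/(7*(ρ + 5/12)**2).
Simple pole: residue = g(a) at a = 2, which is -1296/5887.
List the singular points by increasing real part (a conjugate pair: the negative imaginary part first).

Radius of convergence at 0: 5/12.
At -5/12: a pole of order 2; residue 1296/5887.
At 2: a pole of order 1; residue -1296/5887.


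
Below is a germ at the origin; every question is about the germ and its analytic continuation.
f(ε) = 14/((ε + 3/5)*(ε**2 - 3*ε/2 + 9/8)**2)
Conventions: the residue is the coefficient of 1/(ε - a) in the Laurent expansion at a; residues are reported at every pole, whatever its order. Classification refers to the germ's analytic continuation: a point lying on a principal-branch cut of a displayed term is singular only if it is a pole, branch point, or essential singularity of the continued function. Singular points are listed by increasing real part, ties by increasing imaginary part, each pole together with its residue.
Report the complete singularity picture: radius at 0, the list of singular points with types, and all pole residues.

Denominator factor (ε**2 - 3*ε/2 + 9/8)^2: discriminant -9/4, complex-conjugate roots (3/4) + (3/4)*i and (3/4) - (3/4)*i; poles of order 2, moduli (3/4)*sqrt(2) and (3/4)*sqrt(2).
Denominator factor (ε + 3/5): pole of order 1 at -3/5, modulus 3/5.
The radius of convergence is the smallest modulus among the singular points: 3/5.
At the order-1 pole -3/5 set g(ε) = (ε - (-3/5))*f(ε) = 14/(ε**2 - 3*ε/2 + 9/8)**2.
Simple pole: residue = g(a) at a = -3/5, which is 560000/227529.
The factor ε**2 - 3*ε/2 + 9/8 splits as (ε - a)(ε - a') with a = (3/4) - (3/4)*i, a' = (3/4) + (3/4)*i. At the order-2 pole a set g(ε) = (ε - a)^2*f(ε) = [14/(ε + 3/5)] / (ε - a')^2.
Order-2 pole: residue = g'(a); g'((3/4) - (3/4)*i) = (-280000/227529) + (58240/8427)*i, so the residue is (-280000/227529) + (58240/8427)*i.
The factor ε**2 - 3*ε/2 + 9/8 splits as (ε - a)(ε - a') with a = (3/4) + (3/4)*i, a' = (3/4) - (3/4)*i. At the order-2 pole a set g(ε) = (ε - a)^2*f(ε) = [14/(ε + 3/5)] / (ε - a')^2.
Order-2 pole: residue = g'(a); g'((3/4) + (3/4)*i) = (-280000/227529) - (58240/8427)*i, so the residue is (-280000/227529) - (58240/8427)*i.
List the singular points by increasing real part (a conjugate pair: the negative imaginary part first).

Radius of convergence at 0: 3/5.
At -3/5: a pole of order 1; residue 560000/227529.
At (3/4) - (3/4)*i: a pole of order 2; residue (-280000/227529) + (58240/8427)*i.
At (3/4) + (3/4)*i: a pole of order 2; residue (-280000/227529) - (58240/8427)*i.
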